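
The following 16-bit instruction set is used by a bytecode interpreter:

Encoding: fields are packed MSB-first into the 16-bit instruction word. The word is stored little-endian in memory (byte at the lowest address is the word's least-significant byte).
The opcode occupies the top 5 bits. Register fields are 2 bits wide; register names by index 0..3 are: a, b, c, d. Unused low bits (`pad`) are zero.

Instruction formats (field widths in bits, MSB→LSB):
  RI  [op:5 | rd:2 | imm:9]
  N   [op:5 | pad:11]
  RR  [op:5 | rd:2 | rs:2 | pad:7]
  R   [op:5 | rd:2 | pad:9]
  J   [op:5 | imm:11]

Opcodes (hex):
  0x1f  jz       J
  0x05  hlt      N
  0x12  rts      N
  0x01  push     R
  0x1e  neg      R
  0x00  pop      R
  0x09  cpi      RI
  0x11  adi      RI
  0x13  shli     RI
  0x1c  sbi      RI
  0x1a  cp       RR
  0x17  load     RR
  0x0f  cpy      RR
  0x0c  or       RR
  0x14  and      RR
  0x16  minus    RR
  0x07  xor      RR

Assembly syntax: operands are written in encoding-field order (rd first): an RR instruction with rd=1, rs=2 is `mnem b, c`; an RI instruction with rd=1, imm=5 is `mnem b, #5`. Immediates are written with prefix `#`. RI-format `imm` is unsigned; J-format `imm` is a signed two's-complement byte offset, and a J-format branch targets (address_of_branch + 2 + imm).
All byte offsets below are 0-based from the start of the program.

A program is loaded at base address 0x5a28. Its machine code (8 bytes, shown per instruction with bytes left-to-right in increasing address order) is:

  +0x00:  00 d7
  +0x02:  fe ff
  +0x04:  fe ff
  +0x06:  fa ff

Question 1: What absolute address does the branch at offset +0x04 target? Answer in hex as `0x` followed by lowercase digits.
[04] fe ff → 0xfffe
  top 5b → 0x1f → jz [J]
  imm: (w>>0)&0x7ff=0x7fe (s11→-2) → #-2
  target = base 0x5a28 + off 0x04 + 2 + imm -2 = 0x5a2c

0x5a2c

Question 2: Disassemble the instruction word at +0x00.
cp d, c

off 0x00: read 00 d7 as little → 0xd700
  op=0xd700>>11=0x1a ⇒ cp (RR)
  rd@[10:9]=0x3 ⇒ d
  rs@[8:7]=0x2 ⇒ c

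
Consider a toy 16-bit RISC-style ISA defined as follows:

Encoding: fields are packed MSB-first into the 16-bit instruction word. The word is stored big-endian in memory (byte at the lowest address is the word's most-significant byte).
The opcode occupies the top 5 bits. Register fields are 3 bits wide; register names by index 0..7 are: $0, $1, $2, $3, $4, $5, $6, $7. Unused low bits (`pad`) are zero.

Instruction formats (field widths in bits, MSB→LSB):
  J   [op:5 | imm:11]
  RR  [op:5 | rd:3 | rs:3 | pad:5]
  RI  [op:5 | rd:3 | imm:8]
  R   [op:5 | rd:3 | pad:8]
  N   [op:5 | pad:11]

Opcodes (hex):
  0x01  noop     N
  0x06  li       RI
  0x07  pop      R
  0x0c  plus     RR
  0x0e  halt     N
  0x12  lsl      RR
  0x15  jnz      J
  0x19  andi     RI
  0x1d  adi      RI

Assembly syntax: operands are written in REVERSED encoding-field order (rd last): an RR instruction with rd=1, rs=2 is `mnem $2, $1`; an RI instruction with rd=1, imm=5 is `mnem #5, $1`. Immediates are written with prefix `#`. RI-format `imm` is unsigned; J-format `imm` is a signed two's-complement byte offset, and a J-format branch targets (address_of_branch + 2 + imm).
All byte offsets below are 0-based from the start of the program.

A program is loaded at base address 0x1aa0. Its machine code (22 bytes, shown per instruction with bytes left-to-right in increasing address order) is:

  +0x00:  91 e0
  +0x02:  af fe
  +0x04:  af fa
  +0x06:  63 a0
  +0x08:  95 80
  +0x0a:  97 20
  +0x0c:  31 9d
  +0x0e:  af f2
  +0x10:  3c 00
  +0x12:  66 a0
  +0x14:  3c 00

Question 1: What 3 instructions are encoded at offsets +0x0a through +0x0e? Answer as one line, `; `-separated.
off 0x0a: read 97 20 as big → 0x9720
  top 5b → 0x12 → lsl [RR]
  rd: (w>>8)&0x7=0x7 → $7
  rs: (w>>5)&0x7=0x1 → $1
off 0x0c: read 31 9d as big → 0x319d
  top 5b → 0x6 → li [RI]
  rd: (w>>8)&0x7=0x1 → $1
  imm: (w>>0)&0xff=0x9d → #157
off 0x0e: read af f2 as big → 0xaff2
  top 5b → 0x15 → jnz [J]
  imm: (w>>0)&0x7ff=0x7f2 (s11→-14) → #-14

lsl $1, $7; li #157, $1; jnz #-14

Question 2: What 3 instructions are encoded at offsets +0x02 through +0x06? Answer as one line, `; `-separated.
@+02  big-endian(af fe) = 0xaffe
  opcode bits[15:11]=0x15: jnz/J
  [10:0] imm=2046 (s11→-2) = #-2
@+04  big-endian(af fa) = 0xaffa
  opcode bits[15:11]=0x15: jnz/J
  [10:0] imm=2042 (s11→-6) = #-6
@+06  big-endian(63 a0) = 0x63a0
  opcode bits[15:11]=0xc: plus/RR
  [10:8] rd=3 = $3
  [7:5] rs=5 = $5

jnz #-2; jnz #-6; plus $5, $3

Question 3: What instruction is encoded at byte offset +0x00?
lsl $7, $1

+0x00: 91 e0 ⇒ word 0x91e0 (big)
  op=0x91e0>>11=0x12 ⇒ lsl (RR)
  [10:8] rd=1 = $1
  [7:5] rs=7 = $7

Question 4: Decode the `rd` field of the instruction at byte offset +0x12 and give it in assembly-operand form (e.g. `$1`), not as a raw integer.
off 0x12: read 66 a0 as big → 0x66a0
  top 5b → 0xc → plus [RR]
  [10:8] rd=6 = $6
  [7:5] rs=5 = $5

$6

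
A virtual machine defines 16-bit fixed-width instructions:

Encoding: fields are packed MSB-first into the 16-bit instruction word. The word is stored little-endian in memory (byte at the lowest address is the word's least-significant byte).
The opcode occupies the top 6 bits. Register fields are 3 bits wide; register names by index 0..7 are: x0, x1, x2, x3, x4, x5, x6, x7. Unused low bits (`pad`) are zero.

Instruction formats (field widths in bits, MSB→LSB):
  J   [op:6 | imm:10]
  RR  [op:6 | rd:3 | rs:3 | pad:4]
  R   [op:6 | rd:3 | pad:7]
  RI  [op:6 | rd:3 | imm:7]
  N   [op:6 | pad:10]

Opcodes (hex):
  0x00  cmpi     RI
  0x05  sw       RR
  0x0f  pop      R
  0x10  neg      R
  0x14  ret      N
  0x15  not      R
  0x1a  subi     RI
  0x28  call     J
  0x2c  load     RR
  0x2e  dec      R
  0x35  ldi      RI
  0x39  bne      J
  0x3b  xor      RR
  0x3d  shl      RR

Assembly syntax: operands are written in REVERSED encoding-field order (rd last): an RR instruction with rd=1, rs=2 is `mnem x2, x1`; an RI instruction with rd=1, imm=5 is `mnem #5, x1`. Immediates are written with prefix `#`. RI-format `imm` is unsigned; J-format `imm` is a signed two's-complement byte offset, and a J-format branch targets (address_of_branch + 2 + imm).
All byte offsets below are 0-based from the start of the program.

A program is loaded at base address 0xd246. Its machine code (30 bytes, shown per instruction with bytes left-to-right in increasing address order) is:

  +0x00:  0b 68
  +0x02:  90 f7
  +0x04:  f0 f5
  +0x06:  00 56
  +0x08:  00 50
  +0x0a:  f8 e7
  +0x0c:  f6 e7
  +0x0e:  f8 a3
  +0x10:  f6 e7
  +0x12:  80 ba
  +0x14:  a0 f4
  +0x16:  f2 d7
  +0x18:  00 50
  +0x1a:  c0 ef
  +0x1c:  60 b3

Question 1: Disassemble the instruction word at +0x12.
dec x5

off 0x12: read 80 ba as little → 0xba80
  opcode bits[15:10]=0x2e: dec/R
  [9:7] rd=5 = x5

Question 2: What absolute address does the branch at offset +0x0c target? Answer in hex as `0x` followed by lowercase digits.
off 0x0c: read f6 e7 as little → 0xe7f6
  opcode bits[15:10]=0x39: bne/J
  [9:0] imm=1014 (s10→-10) = #-10
  target = base 0xd246 + off 0x0c + 2 + imm -10 = 0xd24a

0xd24a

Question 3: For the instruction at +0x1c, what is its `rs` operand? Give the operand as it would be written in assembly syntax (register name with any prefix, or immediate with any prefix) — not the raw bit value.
+0x1c: 60 b3 ⇒ word 0xb360 (little)
  opcode bits[15:10]=0x2c: load/RR
  [9:7] rd=6 = x6
  [6:4] rs=6 = x6

x6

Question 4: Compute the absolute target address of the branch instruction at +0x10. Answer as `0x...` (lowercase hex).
+0x10: f6 e7 ⇒ word 0xe7f6 (little)
  op=0xe7f6>>10=0x39 ⇒ bne (J)
  [9:0] imm=1014 (s10→-10) = #-10
  target = base 0xd246 + off 0x10 + 2 + imm -10 = 0xd24e

0xd24e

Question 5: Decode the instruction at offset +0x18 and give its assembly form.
[18] 00 50 → 0x5000
  top 6b → 0x14 → ret [N]

ret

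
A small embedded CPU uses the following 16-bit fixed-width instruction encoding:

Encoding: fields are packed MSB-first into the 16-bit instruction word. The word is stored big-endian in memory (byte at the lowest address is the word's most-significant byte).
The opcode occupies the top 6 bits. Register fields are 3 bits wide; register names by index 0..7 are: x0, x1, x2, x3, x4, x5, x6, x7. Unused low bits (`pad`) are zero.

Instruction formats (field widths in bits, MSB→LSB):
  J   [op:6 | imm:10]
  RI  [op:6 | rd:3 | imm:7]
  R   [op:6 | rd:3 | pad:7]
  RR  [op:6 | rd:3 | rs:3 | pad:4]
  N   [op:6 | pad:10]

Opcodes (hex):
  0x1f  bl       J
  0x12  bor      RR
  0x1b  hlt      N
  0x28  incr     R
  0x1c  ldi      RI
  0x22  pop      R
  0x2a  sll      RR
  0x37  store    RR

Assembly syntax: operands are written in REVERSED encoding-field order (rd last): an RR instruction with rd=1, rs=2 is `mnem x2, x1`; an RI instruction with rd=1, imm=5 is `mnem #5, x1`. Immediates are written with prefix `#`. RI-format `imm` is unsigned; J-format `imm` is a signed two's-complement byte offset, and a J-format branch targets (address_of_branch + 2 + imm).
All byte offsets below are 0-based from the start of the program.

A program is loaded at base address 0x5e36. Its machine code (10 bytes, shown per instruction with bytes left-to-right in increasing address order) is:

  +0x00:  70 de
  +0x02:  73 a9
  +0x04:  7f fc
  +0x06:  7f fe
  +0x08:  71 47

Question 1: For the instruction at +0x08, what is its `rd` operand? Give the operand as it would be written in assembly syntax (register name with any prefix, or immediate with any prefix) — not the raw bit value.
x2

+0x08: 71 47 ⇒ word 0x7147 (big)
  op=0x7147>>10=0x1c ⇒ ldi (RI)
  rd: (w>>7)&0x7=0x2 → x2
  imm: (w>>0)&0x7f=0x47 → #71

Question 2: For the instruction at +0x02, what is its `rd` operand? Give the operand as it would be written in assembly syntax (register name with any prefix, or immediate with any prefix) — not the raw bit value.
x7

[02] 73 a9 → 0x73a9
  op=0x73a9>>10=0x1c ⇒ ldi (RI)
  rd@[9:7]=0x7 ⇒ x7
  imm@[6:0]=0x29 ⇒ #41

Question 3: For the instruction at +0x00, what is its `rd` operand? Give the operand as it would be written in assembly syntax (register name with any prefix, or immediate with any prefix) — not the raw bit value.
+0x00: 70 de ⇒ word 0x70de (big)
  op=0x70de>>10=0x1c ⇒ ldi (RI)
  [9:7] rd=1 = x1
  [6:0] imm=94 = #94

x1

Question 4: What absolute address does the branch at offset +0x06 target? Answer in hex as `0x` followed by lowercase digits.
0x5e3c

@+06  big-endian(7f fe) = 0x7ffe
  op=0x7ffe>>10=0x1f ⇒ bl (J)
  [9:0] imm=1022 (s10→-2) = #-2
  target = base 0x5e36 + off 0x06 + 2 + imm -2 = 0x5e3c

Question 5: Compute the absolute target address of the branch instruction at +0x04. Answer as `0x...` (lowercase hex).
+0x04: 7f fc ⇒ word 0x7ffc (big)
  opcode bits[15:10]=0x1f: bl/J
  [9:0] imm=1020 (s10→-4) = #-4
  target = base 0x5e36 + off 0x04 + 2 + imm -4 = 0x5e38

0x5e38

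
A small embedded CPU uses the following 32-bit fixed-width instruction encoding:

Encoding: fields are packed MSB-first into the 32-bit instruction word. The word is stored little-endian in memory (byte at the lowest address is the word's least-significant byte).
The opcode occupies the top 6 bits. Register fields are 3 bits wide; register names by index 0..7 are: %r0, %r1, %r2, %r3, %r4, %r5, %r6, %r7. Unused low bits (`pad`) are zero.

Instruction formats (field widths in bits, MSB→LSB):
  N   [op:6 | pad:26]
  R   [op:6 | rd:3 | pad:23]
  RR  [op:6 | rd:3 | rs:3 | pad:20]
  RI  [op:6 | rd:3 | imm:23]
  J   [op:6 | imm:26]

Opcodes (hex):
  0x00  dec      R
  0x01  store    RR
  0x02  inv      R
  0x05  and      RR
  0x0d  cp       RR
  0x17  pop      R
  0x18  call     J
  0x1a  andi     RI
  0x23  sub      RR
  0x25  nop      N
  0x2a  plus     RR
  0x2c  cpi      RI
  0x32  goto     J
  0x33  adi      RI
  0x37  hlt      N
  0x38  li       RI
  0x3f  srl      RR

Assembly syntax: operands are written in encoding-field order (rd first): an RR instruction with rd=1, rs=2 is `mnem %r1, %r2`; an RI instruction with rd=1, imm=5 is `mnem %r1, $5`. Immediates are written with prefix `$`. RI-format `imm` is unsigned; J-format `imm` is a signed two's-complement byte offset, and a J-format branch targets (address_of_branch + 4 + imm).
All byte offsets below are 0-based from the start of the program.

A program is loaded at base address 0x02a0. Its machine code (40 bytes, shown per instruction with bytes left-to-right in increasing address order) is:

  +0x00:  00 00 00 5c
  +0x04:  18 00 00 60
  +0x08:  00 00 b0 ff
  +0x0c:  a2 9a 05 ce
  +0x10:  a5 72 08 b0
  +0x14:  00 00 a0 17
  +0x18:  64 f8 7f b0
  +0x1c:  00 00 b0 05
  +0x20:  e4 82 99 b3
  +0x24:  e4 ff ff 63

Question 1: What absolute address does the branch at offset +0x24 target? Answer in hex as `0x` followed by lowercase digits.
[24] e4 ff ff 63 → 0x63ffffe4
  op=0x63ffffe4>>26=0x18 ⇒ call (J)
  imm@[25:0]=0x3ffffe4 (s26→-28) ⇒ $-28
  target = base 0x02a0 + off 0x24 + 4 + imm -28 = 0x02ac

0x02ac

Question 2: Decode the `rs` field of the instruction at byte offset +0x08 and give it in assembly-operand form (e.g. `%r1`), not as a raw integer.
%r3

off 0x08: read 00 00 b0 ff as little → 0xffb00000
  op=0xffb00000>>26=0x3f ⇒ srl (RR)
  rd: (w>>23)&0x7=0x7 → %r7
  rs: (w>>20)&0x7=0x3 → %r3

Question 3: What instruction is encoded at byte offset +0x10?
cpi %r0, $553637

+0x10: a5 72 08 b0 ⇒ word 0xb00872a5 (little)
  opcode bits[31:26]=0x2c: cpi/RI
  rd: (w>>23)&0x7=0x0 → %r0
  imm: (w>>0)&0x7fffff=0x872a5 → $553637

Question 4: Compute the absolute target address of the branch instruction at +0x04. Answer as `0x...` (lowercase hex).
0x02c0

@+04  little-endian(18 00 00 60) = 0x60000018
  top 6b → 0x18 → call [J]
  [25:0] imm=24 = $24
  target = base 0x02a0 + off 0x04 + 4 + imm 24 = 0x02c0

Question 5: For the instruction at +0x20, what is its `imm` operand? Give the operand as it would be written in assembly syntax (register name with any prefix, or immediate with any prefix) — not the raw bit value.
$1671908

+0x20: e4 82 99 b3 ⇒ word 0xb39982e4 (little)
  opcode bits[31:26]=0x2c: cpi/RI
  rd: (w>>23)&0x7=0x7 → %r7
  imm: (w>>0)&0x7fffff=0x1982e4 → $1671908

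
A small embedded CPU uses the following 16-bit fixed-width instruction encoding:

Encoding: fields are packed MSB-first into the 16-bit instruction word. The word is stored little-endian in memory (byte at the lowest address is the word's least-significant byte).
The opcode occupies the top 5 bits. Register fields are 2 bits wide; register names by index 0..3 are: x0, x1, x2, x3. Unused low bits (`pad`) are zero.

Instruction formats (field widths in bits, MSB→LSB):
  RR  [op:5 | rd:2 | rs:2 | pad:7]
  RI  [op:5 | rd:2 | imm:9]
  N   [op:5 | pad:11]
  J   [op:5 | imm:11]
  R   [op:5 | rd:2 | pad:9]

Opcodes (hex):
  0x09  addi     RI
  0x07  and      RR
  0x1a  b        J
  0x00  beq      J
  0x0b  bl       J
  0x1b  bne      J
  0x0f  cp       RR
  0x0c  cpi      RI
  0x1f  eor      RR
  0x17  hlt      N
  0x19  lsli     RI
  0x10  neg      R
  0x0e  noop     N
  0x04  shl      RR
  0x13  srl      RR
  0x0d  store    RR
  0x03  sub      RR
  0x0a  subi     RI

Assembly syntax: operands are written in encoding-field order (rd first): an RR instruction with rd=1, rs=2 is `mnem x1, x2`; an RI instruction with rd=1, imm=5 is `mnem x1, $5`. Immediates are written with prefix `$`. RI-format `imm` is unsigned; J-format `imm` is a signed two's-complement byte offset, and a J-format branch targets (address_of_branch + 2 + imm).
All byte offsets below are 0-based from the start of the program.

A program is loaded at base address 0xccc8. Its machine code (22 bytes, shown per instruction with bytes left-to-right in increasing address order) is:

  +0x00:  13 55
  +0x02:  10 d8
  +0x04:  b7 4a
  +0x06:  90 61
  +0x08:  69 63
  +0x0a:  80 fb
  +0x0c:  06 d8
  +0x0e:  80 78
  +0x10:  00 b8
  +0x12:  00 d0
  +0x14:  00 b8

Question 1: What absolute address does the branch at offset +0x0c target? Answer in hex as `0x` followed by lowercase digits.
0xccdc

+0x0c: 06 d8 ⇒ word 0xd806 (little)
  op=0xd806>>11=0x1b ⇒ bne (J)
  [10:0] imm=6 = $6
  target = base 0xccc8 + off 0x0c + 2 + imm 6 = 0xccdc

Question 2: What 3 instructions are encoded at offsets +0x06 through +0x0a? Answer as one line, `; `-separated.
cpi x0, $400; cpi x1, $361; eor x1, x3

+0x06: 90 61 ⇒ word 0x6190 (little)
  top 5b → 0xc → cpi [RI]
  rd: (w>>9)&0x3=0x0 → x0
  imm: (w>>0)&0x1ff=0x190 → $400
+0x08: 69 63 ⇒ word 0x6369 (little)
  top 5b → 0xc → cpi [RI]
  rd: (w>>9)&0x3=0x1 → x1
  imm: (w>>0)&0x1ff=0x169 → $361
+0x0a: 80 fb ⇒ word 0xfb80 (little)
  top 5b → 0x1f → eor [RR]
  rd: (w>>9)&0x3=0x1 → x1
  rs: (w>>7)&0x3=0x3 → x3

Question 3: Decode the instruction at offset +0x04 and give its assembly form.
addi x1, $183

@+04  little-endian(b7 4a) = 0x4ab7
  top 5b → 0x9 → addi [RI]
  [10:9] rd=1 = x1
  [8:0] imm=183 = $183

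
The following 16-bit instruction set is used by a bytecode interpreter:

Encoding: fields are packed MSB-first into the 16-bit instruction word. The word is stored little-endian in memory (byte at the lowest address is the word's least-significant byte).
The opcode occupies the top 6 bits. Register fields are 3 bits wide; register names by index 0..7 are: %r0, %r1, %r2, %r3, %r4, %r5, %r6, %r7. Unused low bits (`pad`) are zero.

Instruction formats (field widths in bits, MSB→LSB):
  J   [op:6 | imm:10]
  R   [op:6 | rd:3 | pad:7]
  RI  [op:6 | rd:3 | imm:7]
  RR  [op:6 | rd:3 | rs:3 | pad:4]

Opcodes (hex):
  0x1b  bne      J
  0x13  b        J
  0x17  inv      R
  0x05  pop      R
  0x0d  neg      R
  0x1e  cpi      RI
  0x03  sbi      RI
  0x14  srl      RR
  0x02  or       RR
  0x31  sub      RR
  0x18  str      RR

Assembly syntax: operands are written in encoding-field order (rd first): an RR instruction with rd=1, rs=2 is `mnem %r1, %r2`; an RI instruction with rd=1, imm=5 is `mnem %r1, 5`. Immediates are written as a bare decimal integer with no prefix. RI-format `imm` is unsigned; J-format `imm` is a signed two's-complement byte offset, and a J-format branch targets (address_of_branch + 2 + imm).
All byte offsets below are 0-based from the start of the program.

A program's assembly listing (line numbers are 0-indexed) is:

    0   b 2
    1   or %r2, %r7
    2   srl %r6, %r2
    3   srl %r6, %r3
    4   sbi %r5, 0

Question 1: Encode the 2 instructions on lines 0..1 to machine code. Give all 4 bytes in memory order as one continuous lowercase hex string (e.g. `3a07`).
024c7009

L0: b op=0x13:6|imm=2:10 ⇒ 0x4c02 ⇒ little 02 4c
L1: or op=0x2:6|rd=2:3|rs=7:3|pad=0:4 ⇒ 0x0970 ⇒ little 70 09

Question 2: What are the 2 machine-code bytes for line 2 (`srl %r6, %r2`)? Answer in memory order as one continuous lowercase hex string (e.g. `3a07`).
2053

2. srl fields op=0x14:6|rd=6:3|rs=2:3|pad=0:4 → word 5320h → 20 53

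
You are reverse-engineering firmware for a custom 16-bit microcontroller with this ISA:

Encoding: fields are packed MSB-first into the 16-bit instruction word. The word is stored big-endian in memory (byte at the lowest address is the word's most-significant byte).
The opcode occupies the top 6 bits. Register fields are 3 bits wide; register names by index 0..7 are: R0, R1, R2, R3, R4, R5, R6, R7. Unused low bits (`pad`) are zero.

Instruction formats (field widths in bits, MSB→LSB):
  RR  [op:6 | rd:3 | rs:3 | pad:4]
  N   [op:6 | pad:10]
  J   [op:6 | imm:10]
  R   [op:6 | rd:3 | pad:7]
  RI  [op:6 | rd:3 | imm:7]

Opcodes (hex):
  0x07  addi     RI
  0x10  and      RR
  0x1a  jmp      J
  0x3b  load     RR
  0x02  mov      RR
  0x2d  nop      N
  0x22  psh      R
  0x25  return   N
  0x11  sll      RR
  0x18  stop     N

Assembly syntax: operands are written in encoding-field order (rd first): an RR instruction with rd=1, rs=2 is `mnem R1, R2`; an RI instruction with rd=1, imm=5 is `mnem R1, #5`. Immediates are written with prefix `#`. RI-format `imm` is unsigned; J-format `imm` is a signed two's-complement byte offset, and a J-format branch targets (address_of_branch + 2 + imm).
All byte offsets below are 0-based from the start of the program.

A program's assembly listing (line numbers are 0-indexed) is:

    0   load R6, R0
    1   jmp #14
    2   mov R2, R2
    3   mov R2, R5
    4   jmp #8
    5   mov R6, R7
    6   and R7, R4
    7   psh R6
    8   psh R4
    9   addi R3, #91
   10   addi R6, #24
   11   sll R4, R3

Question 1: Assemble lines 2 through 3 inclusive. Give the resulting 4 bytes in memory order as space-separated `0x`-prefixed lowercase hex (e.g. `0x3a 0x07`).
0x09 0x20 0x09 0x50

line 2 (mov): pack op=0x2:6|rd=2:3|rs=2:3|pad=0:4 = 0x0920; big→ 09 20
line 3 (mov): pack op=0x2:6|rd=2:3|rs=5:3|pad=0:4 = 0x0950; big→ 09 50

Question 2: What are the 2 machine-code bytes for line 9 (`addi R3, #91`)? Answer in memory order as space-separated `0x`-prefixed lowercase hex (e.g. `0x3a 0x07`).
0x1d 0xdb

L9: addi op=0x7:6|rd=3:3|imm=91:7 ⇒ 0x1ddb ⇒ big 1d db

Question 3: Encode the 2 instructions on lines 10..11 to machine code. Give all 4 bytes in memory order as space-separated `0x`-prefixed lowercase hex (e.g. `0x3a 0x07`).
10. addi fields op=0x7:6|rd=6:3|imm=24:7 → word 1f18h → 1f 18
11. sll fields op=0x11:6|rd=4:3|rs=3:3|pad=0:4 → word 4630h → 46 30

0x1f 0x18 0x46 0x30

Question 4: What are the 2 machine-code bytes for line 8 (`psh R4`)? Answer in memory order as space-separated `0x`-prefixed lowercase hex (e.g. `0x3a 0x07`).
0x8a 0x00

L8: psh op=0x22:6|rd=4:3|pad=0:7 ⇒ 0x8a00 ⇒ big 8a 00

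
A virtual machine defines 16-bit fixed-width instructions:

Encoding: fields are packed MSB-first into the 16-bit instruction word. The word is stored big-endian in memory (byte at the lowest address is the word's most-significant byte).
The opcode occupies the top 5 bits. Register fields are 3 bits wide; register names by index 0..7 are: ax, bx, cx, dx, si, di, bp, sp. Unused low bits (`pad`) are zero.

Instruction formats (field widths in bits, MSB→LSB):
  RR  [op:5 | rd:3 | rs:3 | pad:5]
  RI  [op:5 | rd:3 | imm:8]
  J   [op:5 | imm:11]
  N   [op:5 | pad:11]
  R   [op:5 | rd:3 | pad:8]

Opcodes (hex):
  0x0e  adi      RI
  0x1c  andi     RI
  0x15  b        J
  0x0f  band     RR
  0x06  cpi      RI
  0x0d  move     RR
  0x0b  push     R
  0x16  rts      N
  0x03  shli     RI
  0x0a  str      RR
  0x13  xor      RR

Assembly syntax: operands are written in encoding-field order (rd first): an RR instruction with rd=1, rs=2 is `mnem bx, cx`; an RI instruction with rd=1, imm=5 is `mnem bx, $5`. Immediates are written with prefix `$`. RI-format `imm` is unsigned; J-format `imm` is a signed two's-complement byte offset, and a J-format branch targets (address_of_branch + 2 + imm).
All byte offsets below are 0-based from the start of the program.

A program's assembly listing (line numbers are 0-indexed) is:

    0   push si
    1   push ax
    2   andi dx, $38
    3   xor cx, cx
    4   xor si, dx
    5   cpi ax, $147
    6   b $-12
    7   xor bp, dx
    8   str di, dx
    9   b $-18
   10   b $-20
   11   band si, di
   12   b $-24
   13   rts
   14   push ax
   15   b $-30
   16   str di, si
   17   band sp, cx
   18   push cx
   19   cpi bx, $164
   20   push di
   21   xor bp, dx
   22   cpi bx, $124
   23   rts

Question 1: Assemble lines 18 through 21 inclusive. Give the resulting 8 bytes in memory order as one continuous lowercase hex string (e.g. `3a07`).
line 18 (push): pack op=0xb:5|rd=2:3|pad=0:8 = 0x5a00; big→ 5a 00
line 19 (cpi): pack op=0x6:5|rd=1:3|imm=164:8 = 0x31a4; big→ 31 a4
line 20 (push): pack op=0xb:5|rd=5:3|pad=0:8 = 0x5d00; big→ 5d 00
line 21 (xor): pack op=0x13:5|rd=6:3|rs=3:3|pad=0:5 = 0x9e60; big→ 9e 60

5a0031a45d009e60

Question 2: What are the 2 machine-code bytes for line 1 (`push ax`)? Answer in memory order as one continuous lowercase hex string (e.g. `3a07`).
line 1 (push): pack op=0xb:5|rd=0:3|pad=0:8 = 0x5800; big→ 58 00

5800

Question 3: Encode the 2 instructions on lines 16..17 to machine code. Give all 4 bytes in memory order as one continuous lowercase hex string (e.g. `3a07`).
55807f40

line 16 (str): pack op=0xa:5|rd=5:3|rs=4:3|pad=0:5 = 0x5580; big→ 55 80
line 17 (band): pack op=0xf:5|rd=7:3|rs=2:3|pad=0:5 = 0x7f40; big→ 7f 40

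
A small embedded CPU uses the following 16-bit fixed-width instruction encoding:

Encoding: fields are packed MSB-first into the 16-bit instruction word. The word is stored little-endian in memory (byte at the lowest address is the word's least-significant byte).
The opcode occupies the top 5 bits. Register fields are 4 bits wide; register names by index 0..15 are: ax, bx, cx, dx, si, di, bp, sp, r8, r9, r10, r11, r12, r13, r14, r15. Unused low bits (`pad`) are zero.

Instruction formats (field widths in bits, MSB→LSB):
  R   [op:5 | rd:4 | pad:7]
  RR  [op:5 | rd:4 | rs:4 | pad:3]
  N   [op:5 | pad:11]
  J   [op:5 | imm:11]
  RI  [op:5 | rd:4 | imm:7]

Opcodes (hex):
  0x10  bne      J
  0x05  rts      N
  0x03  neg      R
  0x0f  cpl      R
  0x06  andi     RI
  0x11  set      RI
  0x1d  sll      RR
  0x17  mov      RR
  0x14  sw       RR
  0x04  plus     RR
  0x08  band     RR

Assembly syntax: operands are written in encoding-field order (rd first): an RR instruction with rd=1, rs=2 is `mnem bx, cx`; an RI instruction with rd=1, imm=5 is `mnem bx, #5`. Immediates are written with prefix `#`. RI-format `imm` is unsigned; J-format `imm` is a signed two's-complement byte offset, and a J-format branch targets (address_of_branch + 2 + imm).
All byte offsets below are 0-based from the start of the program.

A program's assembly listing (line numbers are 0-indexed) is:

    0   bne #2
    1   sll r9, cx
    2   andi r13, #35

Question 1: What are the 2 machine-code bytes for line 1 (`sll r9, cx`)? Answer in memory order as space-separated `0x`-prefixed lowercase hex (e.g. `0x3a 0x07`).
0x90 0xec

L1: sll op=0x1d:5|rd=9:4|rs=2:4|pad=0:3 ⇒ 0xec90 ⇒ little 90 ec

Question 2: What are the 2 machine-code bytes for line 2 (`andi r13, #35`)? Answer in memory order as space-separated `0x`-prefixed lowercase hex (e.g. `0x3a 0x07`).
2. andi fields op=0x6:5|rd=13:4|imm=35:7 → word 36a3h → a3 36

0xa3 0x36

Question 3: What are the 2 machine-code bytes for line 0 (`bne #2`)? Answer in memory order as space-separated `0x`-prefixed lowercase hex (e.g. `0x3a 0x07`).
line 0 (bne): pack op=0x10:5|imm=2:11 = 0x8002; little→ 02 80

0x02 0x80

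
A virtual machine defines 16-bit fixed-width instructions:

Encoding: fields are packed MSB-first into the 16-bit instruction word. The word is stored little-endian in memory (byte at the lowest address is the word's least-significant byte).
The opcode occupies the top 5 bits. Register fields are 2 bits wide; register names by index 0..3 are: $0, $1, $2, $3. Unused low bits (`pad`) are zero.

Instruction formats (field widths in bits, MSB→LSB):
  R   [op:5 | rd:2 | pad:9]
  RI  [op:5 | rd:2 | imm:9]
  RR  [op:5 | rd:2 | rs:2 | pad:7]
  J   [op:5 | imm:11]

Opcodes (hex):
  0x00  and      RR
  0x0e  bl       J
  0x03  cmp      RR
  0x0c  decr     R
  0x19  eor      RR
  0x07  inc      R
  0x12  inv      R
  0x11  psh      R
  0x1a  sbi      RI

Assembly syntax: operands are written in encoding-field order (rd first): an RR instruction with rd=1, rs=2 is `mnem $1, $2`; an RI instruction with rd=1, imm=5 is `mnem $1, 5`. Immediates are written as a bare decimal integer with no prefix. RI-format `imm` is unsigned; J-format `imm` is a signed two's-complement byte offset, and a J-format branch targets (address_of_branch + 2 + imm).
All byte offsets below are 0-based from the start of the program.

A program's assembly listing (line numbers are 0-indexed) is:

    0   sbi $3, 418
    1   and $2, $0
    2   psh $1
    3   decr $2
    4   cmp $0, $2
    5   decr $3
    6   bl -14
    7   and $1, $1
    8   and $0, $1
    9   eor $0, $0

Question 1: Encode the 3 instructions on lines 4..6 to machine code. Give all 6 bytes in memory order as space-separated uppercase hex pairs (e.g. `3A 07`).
L4: cmp op=0x3:5|rd=0:2|rs=2:2|pad=0:7 ⇒ 0x1900 ⇒ little 00 19
L5: decr op=0xc:5|rd=3:2|pad=0:9 ⇒ 0x6600 ⇒ little 00 66
L6: bl op=0xe:5|imm=-14:11 ⇒ 0x77f2 ⇒ little f2 77

00 19 00 66 F2 77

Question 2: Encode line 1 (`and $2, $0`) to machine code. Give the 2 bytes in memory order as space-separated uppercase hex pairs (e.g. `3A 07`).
00 04

1. and fields op=0x0:5|rd=2:2|rs=0:2|pad=0:7 → word 0400h → 00 04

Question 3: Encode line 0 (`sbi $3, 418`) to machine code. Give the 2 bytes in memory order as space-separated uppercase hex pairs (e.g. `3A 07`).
A2 D7

0. sbi fields op=0x1a:5|rd=3:2|imm=418:9 → word d7a2h → a2 d7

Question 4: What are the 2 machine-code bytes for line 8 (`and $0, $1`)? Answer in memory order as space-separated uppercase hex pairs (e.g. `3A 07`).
80 00

8. and fields op=0x0:5|rd=0:2|rs=1:2|pad=0:7 → word 0080h → 80 00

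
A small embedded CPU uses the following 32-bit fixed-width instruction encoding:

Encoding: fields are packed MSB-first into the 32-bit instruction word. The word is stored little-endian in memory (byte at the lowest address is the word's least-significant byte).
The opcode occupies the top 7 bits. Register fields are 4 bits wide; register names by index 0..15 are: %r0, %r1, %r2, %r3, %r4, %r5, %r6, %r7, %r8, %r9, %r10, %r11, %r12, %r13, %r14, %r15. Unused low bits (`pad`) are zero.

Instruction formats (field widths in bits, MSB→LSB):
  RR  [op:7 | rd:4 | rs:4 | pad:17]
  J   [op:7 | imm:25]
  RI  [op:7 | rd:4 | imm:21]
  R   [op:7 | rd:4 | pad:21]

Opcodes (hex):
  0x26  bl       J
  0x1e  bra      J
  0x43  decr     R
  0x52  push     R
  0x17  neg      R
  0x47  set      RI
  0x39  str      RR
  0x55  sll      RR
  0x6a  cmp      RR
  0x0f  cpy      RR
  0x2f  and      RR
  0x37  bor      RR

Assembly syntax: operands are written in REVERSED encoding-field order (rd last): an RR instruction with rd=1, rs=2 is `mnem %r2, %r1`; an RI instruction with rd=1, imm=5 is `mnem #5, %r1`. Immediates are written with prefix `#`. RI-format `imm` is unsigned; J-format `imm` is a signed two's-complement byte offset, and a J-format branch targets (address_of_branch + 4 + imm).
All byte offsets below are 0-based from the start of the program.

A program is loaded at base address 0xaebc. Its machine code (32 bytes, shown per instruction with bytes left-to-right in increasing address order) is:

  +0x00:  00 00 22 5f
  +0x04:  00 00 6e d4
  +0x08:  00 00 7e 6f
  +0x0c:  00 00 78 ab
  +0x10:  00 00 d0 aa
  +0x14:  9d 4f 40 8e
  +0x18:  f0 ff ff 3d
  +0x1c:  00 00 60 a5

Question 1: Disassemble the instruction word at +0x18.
bra #-16

off 0x18: read f0 ff ff 3d as little → 0x3dfffff0
  op=0x3dfffff0>>25=0x1e ⇒ bra (J)
  imm@[24:0]=0x1fffff0 (s25→-16) ⇒ #-16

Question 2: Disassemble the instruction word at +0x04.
cmp %r7, %r3

[04] 00 00 6e d4 → 0xd46e0000
  op=0xd46e0000>>25=0x6a ⇒ cmp (RR)
  rd@[24:21]=0x3 ⇒ %r3
  rs@[20:17]=0x7 ⇒ %r7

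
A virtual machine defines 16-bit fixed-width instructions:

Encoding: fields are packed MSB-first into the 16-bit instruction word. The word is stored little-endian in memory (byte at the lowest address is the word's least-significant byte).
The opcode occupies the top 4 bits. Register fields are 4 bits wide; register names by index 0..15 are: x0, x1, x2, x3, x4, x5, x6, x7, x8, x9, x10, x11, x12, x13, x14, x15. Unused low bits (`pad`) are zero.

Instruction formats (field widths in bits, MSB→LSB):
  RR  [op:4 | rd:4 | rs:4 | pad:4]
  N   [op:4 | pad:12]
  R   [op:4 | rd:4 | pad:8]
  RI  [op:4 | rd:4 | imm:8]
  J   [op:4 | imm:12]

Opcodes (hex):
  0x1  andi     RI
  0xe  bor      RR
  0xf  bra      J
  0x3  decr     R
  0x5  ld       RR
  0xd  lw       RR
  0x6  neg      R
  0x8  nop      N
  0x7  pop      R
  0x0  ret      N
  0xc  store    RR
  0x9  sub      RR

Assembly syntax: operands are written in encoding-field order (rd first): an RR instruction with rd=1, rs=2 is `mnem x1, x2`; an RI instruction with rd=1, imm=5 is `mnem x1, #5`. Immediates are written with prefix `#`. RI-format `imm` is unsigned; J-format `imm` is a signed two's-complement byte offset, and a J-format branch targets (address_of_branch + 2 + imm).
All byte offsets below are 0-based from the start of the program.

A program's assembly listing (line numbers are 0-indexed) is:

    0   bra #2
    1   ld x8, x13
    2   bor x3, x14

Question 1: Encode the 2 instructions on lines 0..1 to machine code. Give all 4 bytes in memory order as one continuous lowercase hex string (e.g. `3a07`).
02f0d058

0. bra fields op=0xf:4|imm=2:12 → word f002h → 02 f0
1. ld fields op=0x5:4|rd=8:4|rs=13:4|pad=0:4 → word 58d0h → d0 58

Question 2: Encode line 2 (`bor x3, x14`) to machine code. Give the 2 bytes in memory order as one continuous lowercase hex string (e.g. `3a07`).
2. bor fields op=0xe:4|rd=3:4|rs=14:4|pad=0:4 → word e3e0h → e0 e3

e0e3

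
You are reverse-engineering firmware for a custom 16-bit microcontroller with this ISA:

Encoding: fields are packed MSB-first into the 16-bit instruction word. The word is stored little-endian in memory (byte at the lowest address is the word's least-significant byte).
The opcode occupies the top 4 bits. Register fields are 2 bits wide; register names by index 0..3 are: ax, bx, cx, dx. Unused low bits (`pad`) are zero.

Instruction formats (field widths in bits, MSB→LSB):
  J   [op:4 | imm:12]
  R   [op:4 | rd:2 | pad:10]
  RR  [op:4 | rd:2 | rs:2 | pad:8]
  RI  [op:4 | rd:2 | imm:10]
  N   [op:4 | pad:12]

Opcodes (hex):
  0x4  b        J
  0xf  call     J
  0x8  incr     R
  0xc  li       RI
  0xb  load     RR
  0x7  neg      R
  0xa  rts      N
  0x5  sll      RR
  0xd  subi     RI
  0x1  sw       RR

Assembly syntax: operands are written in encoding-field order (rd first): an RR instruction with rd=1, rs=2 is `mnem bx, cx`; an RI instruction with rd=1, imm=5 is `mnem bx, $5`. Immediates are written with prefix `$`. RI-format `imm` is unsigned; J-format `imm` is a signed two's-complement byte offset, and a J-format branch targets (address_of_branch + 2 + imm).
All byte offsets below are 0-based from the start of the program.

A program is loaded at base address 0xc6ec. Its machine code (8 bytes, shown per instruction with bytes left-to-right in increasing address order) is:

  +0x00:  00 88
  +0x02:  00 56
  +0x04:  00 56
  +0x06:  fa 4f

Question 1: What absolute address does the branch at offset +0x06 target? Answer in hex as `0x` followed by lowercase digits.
0xc6ee

[06] fa 4f → 0x4ffa
  opcode bits[15:12]=0x4: b/J
  [11:0] imm=4090 (s12→-6) = $-6
  target = base 0xc6ec + off 0x06 + 2 + imm -6 = 0xc6ee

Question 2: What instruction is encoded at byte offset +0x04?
off 0x04: read 00 56 as little → 0x5600
  opcode bits[15:12]=0x5: sll/RR
  rd: (w>>10)&0x3=0x1 → bx
  rs: (w>>8)&0x3=0x2 → cx

sll bx, cx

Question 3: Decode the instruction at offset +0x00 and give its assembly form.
incr cx

off 0x00: read 00 88 as little → 0x8800
  op=0x8800>>12=0x8 ⇒ incr (R)
  rd@[11:10]=0x2 ⇒ cx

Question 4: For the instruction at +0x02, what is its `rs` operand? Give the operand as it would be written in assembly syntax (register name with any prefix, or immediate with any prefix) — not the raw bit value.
cx

[02] 00 56 → 0x5600
  op=0x5600>>12=0x5 ⇒ sll (RR)
  [11:10] rd=1 = bx
  [9:8] rs=2 = cx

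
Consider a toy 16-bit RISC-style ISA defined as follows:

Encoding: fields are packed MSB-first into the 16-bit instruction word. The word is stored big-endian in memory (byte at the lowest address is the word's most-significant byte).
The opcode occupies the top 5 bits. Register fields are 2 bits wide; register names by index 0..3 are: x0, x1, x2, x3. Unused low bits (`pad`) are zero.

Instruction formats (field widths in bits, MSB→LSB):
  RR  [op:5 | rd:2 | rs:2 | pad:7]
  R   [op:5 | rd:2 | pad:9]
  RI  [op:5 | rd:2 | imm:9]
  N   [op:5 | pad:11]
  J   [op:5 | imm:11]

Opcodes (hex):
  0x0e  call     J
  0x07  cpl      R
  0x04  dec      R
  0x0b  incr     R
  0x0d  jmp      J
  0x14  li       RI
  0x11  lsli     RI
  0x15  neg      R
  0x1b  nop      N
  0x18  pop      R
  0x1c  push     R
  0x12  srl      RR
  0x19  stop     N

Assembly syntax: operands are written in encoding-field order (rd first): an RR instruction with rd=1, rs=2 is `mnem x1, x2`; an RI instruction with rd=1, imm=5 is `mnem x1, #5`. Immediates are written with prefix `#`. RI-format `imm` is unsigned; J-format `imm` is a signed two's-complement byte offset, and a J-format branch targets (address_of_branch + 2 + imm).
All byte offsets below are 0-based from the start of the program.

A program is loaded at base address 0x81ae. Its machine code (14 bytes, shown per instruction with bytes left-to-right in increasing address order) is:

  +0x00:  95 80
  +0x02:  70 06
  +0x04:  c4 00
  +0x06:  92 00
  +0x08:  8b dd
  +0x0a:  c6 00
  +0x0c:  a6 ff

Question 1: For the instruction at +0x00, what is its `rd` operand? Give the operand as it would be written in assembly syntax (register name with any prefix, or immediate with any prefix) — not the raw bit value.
+0x00: 95 80 ⇒ word 0x9580 (big)
  top 5b → 0x12 → srl [RR]
  [10:9] rd=2 = x2
  [8:7] rs=3 = x3

x2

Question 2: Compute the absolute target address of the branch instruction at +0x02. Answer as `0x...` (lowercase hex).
0x81b8

@+02  big-endian(70 06) = 0x7006
  opcode bits[15:11]=0xe: call/J
  imm: (w>>0)&0x7ff=0x6 → #6
  target = base 0x81ae + off 0x02 + 2 + imm 6 = 0x81b8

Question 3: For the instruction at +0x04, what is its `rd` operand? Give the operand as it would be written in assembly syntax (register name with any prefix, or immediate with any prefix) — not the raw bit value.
x2

[04] c4 00 → 0xc400
  op=0xc400>>11=0x18 ⇒ pop (R)
  rd@[10:9]=0x2 ⇒ x2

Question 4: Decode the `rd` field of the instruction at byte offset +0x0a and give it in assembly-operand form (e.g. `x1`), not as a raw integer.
x3

@+0a  big-endian(c6 00) = 0xc600
  opcode bits[15:11]=0x18: pop/R
  rd: (w>>9)&0x3=0x3 → x3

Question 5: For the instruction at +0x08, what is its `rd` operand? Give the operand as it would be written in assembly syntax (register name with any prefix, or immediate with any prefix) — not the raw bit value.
off 0x08: read 8b dd as big → 0x8bdd
  top 5b → 0x11 → lsli [RI]
  rd: (w>>9)&0x3=0x1 → x1
  imm: (w>>0)&0x1ff=0x1dd → #477

x1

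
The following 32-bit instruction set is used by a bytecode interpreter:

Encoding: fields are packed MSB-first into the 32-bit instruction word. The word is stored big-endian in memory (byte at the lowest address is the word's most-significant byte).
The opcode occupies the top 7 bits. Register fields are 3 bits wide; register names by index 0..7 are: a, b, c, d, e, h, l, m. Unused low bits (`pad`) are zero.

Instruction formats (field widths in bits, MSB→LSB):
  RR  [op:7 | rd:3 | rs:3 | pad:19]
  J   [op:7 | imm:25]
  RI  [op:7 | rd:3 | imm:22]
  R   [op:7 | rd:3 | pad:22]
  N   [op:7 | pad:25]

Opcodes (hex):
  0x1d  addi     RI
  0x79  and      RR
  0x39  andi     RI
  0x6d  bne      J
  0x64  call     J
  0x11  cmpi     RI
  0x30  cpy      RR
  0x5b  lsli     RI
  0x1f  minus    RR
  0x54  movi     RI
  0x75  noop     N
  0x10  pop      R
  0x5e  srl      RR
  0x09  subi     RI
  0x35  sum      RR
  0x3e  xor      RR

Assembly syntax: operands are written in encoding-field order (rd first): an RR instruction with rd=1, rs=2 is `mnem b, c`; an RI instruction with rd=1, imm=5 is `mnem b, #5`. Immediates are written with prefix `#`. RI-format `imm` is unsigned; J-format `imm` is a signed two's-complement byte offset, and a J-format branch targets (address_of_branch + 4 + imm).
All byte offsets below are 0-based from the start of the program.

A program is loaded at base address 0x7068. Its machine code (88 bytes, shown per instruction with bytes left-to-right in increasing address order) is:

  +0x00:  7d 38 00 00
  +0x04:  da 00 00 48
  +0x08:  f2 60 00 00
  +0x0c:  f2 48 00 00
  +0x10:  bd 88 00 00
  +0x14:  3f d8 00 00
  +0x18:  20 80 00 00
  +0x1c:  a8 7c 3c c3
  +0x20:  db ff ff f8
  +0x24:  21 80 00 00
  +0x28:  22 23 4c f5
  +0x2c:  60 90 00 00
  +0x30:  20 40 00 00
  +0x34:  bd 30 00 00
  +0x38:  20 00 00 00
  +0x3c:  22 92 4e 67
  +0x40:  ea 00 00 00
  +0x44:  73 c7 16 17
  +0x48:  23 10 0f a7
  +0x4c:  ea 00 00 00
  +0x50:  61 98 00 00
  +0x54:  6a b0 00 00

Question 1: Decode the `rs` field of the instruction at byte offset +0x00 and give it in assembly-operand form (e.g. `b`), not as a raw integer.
m

+0x00: 7d 38 00 00 ⇒ word 0x7d380000 (big)
  top 7b → 0x3e → xor [RR]
  rd: (w>>22)&0x7=0x4 → e
  rs: (w>>19)&0x7=0x7 → m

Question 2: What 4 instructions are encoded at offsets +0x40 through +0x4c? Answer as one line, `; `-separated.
noop; andi m, #464407; cmpi e, #1052583; noop

+0x40: ea 00 00 00 ⇒ word 0xea000000 (big)
  op=0xea000000>>25=0x75 ⇒ noop (N)
+0x44: 73 c7 16 17 ⇒ word 0x73c71617 (big)
  op=0x73c71617>>25=0x39 ⇒ andi (RI)
  rd: (w>>22)&0x7=0x7 → m
  imm: (w>>0)&0x3fffff=0x71617 → #464407
+0x48: 23 10 0f a7 ⇒ word 0x23100fa7 (big)
  op=0x23100fa7>>25=0x11 ⇒ cmpi (RI)
  rd: (w>>22)&0x7=0x4 → e
  imm: (w>>0)&0x3fffff=0x100fa7 → #1052583
+0x4c: ea 00 00 00 ⇒ word 0xea000000 (big)
  op=0xea000000>>25=0x75 ⇒ noop (N)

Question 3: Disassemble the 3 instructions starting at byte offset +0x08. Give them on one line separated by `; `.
and b, e; and b, b; srl l, b

off 0x08: read f2 60 00 00 as big → 0xf2600000
  top 7b → 0x79 → and [RR]
  rd: (w>>22)&0x7=0x1 → b
  rs: (w>>19)&0x7=0x4 → e
off 0x0c: read f2 48 00 00 as big → 0xf2480000
  top 7b → 0x79 → and [RR]
  rd: (w>>22)&0x7=0x1 → b
  rs: (w>>19)&0x7=0x1 → b
off 0x10: read bd 88 00 00 as big → 0xbd880000
  top 7b → 0x5e → srl [RR]
  rd: (w>>22)&0x7=0x6 → l
  rs: (w>>19)&0x7=0x1 → b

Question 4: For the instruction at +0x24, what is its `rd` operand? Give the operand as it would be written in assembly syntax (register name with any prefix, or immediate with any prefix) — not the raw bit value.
l

@+24  big-endian(21 80 00 00) = 0x21800000
  top 7b → 0x10 → pop [R]
  [24:22] rd=6 = l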